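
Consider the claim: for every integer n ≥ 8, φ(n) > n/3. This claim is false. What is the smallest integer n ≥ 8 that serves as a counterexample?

A counterexample is any integer n ≥ 8 such that the claim fails; we check each in order.
n = 8: φ(8) = 4 and 8/3 = 8/3, so φ(8) > 8/3.
n = 9: φ(9) = 6 and 9/3 = 3, so φ(9) > 9/3.
n = 10: φ(10) = 4 and 10/3 = 10/3, so φ(10) > 10/3.
n = 11: φ(11) = 10 and 11/3 = 11/3, so φ(11) > 11/3.
n = 12: φ(12) = 4 and 12/3 = 4, so φ(12) ≤ 12/3.

n = 12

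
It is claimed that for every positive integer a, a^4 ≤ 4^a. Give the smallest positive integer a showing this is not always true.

a = 3

We need the least positive integer a for which a^4 > 4^a.
For a = 1, 2 the conclusion holds.
a = 3: a^4 = 81 and 4^a = 64, so 81 > 64.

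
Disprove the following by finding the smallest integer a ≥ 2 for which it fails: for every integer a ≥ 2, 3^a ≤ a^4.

a = 8

The first 6 eligible values, up to a = 7, all satisfy the conclusion.
a = 8: 3^a = 6561 and a^4 = 4096, so 6561 > 4096.
So a = 8 is the smallest counterexample.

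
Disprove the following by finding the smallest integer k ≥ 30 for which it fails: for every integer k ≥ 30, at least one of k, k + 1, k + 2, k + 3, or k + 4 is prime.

k = 32

We need the least integer k ≥ 30 for which k, k + 1, k + 2, k + 3, k + 4 are all composite.
k = 30: 31 is prime.
k = 31: 31 is prime.
k = 32: 32 = 2 × 16; 33 = 3 × 11; 34 = 2 × 17; 35 = 5 × 7; 36 = 2 × 18 — all composite.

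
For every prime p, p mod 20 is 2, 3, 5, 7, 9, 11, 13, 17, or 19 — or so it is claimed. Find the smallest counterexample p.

The first 12 eligible values, up to p = 37, all satisfy the conclusion.
p = 41: 41 mod 20 = 1 — not in {2, 3, 5, 7, 9, 11, 13, 17, 19}.

p = 41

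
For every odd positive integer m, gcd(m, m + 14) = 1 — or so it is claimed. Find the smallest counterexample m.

m = 7

A counterexample is any odd positive integer m such that gcd(m, m + 14) > 1; we check each in order.
For m = 1, 3, 5 the conclusion holds.
m = 7: gcd(7, 21) = 7.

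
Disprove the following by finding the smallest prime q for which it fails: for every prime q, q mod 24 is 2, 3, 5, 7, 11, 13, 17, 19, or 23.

The first 20 eligible values, up to q = 71, all satisfy the conclusion.
q = 73: 73 mod 24 = 1 — not in {2, 3, 5, 7, 11, 13, 17, 19, 23}.
Thus q = 73 disproves the claim, and no smaller q works.

q = 73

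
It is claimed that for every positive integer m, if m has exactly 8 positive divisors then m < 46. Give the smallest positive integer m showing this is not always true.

m = 54

For m = 24, 30, 40, 42 the conclusion holds.
m = 54: τ(54) = 8; 54 ≥ 46.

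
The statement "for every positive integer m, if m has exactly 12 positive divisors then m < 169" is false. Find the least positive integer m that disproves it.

For m = 60, 72, 84, 90, …, 150, 156, 160 the conclusion holds.
m = 198: τ(198) = 12; 198 ≥ 169.
Thus m = 198 disproves the claim, and no smaller m works.

m = 198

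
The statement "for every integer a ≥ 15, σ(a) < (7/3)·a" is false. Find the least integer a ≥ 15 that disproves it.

We need the least integer a ≥ 15 for which the claim fails.
The first 9 eligible values, up to a = 23, all satisfy the conclusion.
a = 24: σ(24) = 60; 60 ≥ 56.

a = 24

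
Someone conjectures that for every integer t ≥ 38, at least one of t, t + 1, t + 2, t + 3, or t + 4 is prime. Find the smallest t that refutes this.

For t = 38, 39, 40, 41, 42, 43, 44, 45, 46, 47 the conclusion holds.
t = 48: 48 = 2 × 24; 49 = 7 × 7; 50 = 2 × 25; 51 = 3 × 17; 52 = 2 × 26 — all composite.

t = 48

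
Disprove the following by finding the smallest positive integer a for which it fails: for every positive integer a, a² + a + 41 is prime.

a = 40

A counterexample is any positive integer a such that a² + a + 41 is not prime; we check each in order.
For a = 1, 2, 3, 4, …, 37, 38, 39 the conclusion holds.
a = 40: a² + a + 41 = 1681 = 41 × 41, composite.
Hence a = 40 is a counterexample.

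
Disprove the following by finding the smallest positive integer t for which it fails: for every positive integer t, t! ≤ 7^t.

t = 17

The first 16 eligible values, up to t = 16, all satisfy the conclusion.
t = 17: t! = 355687428096000 and 7^t = 232630513987207, so 355687428096000 > 232630513987207.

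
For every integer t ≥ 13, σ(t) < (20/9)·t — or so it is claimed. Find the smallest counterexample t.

t = 24

Check each integer t ≥ 13 in order until the claim fails.
The first 11 eligible values, up to t = 23, all satisfy the conclusion.
t = 24: σ(24) = 60; 60 ≥ 160/3.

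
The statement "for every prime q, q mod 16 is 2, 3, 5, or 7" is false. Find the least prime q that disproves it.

q = 11

q = 2: 2 mod 16 = 2.
q = 3: 3 mod 16 = 3.
q = 5: 5 mod 16 = 5.
q = 7: 7 mod 16 = 7.
q = 11: 11 mod 16 = 11 — not in {2, 3, 5, 7}.
Hence q = 11 is a counterexample.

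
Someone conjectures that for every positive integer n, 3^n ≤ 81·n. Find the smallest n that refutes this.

n = 6

A counterexample is any positive integer n such that 3^n > 81·n; we check each in order.
n = 1: 3^n = 3 and 81·n = 81, so 3 ≤ 81.
n = 2: 3^n = 9 and 81·n = 162, so 9 ≤ 162.
n = 3: 3^n = 27 and 81·n = 243, so 27 ≤ 243.
n = 4: 3^n = 81 and 81·n = 324, so 81 ≤ 324.
n = 5: 3^n = 243 and 81·n = 405, so 243 ≤ 405.
n = 6: 3^n = 729 and 81·n = 486, so 729 > 486.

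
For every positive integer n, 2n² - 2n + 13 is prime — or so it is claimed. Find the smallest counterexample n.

A counterexample is any positive integer n such that 2n² - 2n + 13 is not prime; we check each in order.
n = 1: 2n² - 2n + 13 = 13, prime.
n = 2: 2n² - 2n + 13 = 17, prime.
n = 3: 2n² - 2n + 13 = 25 = 5 × 5, composite.
Hence n = 3 is a counterexample.

n = 3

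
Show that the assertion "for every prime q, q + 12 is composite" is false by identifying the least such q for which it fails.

q = 2: q + 12 = 14 = 2 × 7, composite.
q = 3: q + 12 = 15 = 3 × 5, composite.
q = 5: q + 12 = 17, prime — not composite.
Hence q = 5 is a counterexample.

q = 5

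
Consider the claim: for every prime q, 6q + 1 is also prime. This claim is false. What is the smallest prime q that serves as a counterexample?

q = 19

A counterexample is any prime q such that 6q + 1 is not prime; we check each in order.
The first 7 eligible values, up to q = 17, all satisfy the conclusion.
q = 19: 6q + 1 = 115 = 5 × 23, not prime.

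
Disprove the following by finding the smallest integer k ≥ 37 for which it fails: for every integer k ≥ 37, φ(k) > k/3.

For k = 37, 38, 39, 40, 41 the conclusion holds.
k = 42: φ(42) = 12 and 42/3 = 14, so φ(42) ≤ 42/3.
Thus k = 42 disproves the claim, and no smaller k works.

k = 42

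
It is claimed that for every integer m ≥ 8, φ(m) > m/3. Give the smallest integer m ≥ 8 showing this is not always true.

The first 4 eligible values, up to m = 11, all satisfy the conclusion.
m = 12: φ(12) = 4 and 12/3 = 4, so φ(12) ≤ 12/3.
Hence m = 12 is a counterexample.

m = 12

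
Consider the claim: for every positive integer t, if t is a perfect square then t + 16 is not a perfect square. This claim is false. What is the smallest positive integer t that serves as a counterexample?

For t = 1, 4 the conclusion holds.
t = 9: 9 = 3² and 9 + 16 = 25 = 5².
Hence t = 9 is a counterexample.

t = 9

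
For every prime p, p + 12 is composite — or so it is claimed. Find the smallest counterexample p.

p = 5

We need the least prime p for which p + 12 is prime.
p = 2: p + 12 = 14 = 2 × 7, composite.
p = 3: p + 12 = 15 = 3 × 5, composite.
p = 5: p + 12 = 17, prime — not composite.
Hence p = 5 is a counterexample.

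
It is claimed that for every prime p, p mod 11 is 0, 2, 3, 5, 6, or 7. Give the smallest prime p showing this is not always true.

p = 19

Check each prime p in order until the claim fails.
For p = 2, 3, 5, 7, 11, 13, 17 the conclusion holds.
p = 19: 19 mod 11 = 8 — not in {0, 2, 3, 5, 6, 7}.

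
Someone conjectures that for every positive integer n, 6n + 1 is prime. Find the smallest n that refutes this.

A counterexample is any positive integer n such that 6n + 1 is not prime; we check each in order.
For n = 1, 2, 3 the conclusion holds.
n = 4: 6n + 1 = 25 = 5 × 5, composite.

n = 4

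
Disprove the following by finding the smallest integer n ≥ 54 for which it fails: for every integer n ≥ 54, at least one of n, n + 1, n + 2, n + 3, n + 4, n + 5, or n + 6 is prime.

n = 90

We need the least integer n ≥ 54 for which n, n + 1, n + 2, n + 3, n + 4, n + 5, n + 6 are all composite.
For n = 54, 55, 56, 57, …, 87, 88, 89 the conclusion holds.
n = 90: 90 = 2 × 45; 91 = 7 × 13; 92 = 2 × 46; 93 = 3 × 31; 94 = 2 × 47; 95 = 5 × 19; 96 = 2 × 48 — all composite.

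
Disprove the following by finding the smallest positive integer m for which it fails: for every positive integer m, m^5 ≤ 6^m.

m = 3

Check each positive integer m in order until m^5 > 6^m.
For m = 1, 2 the conclusion holds.
m = 3: m^5 = 243 and 6^m = 216, so 243 > 216.
Hence m = 3 is a counterexample.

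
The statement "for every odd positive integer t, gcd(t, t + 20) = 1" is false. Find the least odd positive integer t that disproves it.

t = 5

We need the least odd positive integer t for which gcd(t, t + 20) > 1.
For t = 1, 3 the conclusion holds.
t = 5: gcd(5, 25) = 5.
Hence t = 5 is a counterexample.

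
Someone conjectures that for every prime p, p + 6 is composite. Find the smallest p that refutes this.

p = 5

A counterexample is any prime p such that p + 6 is prime; we check each in order.
p = 2: p + 6 = 8 = 2 × 4, composite.
p = 3: p + 6 = 9 = 3 × 3, composite.
p = 5: p + 6 = 11, prime — not composite.
Hence p = 5 is a counterexample.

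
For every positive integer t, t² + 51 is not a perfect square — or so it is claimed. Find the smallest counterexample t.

We need the least positive integer t for which t² + 51 is a perfect square.
For t = 1, 2, 3, 4, 5, 6 the conclusion holds.
t = 7: 7² + 51 = 100 = 10², a perfect square.

t = 7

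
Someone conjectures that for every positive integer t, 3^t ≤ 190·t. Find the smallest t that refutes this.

t = 7

A counterexample is any positive integer t such that 3^t > 190·t; we check each in order.
For t = 1, 2, 3, 4, 5, 6 the conclusion holds.
t = 7: 3^t = 2187 and 190·t = 1330, so 2187 > 1330.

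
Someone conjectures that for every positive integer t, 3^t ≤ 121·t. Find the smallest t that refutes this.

Check each positive integer t in order until 3^t > 121·t.
t = 1: 3^t = 3 and 121·t = 121, so 3 ≤ 121.
t = 2: 3^t = 9 and 121·t = 242, so 9 ≤ 242.
t = 3: 3^t = 27 and 121·t = 363, so 27 ≤ 363.
t = 4: 3^t = 81 and 121·t = 484, so 81 ≤ 484.
t = 5: 3^t = 243 and 121·t = 605, so 243 ≤ 605.
t = 6: 3^t = 729 and 121·t = 726, so 729 > 726.

t = 6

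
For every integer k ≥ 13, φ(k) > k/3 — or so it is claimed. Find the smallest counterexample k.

k = 18

We need the least integer k ≥ 13 for which the claim fails.
For k = 13, 14, 15, 16, 17 the conclusion holds.
k = 18: φ(18) = 6 and 18/3 = 6, so φ(18) ≤ 18/3.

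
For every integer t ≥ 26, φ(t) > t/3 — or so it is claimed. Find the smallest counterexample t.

t = 30

Check each integer t ≥ 26 in order until the claim fails.
The first 4 eligible values, up to t = 29, all satisfy the conclusion.
t = 30: φ(30) = 8 and 30/3 = 10, so φ(30) ≤ 30/3.
So t = 30 is the smallest counterexample.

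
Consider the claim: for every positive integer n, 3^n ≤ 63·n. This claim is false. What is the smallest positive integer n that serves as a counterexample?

For n = 1, 2, 3, 4, 5 the conclusion holds.
n = 6: 3^n = 729 and 63·n = 378, so 729 > 378.

n = 6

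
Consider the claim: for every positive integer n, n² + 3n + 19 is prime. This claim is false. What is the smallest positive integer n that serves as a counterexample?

A counterexample is any positive integer n such that n² + 3n + 19 is not prime; we check each in order.
For n = 1, 2, 3, 4, …, 12, 13, 14 the conclusion holds.
n = 15: n² + 3n + 19 = 289 = 17 × 17, composite.
Thus n = 15 disproves the claim, and no smaller n works.

n = 15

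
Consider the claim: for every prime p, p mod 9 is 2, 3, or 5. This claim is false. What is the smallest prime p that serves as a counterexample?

We need the least prime p for which the claim fails.
For p = 2, 3, 5 the conclusion holds.
p = 7: 7 mod 9 = 7 — not in {2, 3, 5}.

p = 7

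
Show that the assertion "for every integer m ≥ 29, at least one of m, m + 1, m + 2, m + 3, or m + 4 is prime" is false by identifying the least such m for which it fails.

m = 32

For m = 29, 30, 31 the conclusion holds.
m = 32: 32 = 2 × 16; 33 = 3 × 11; 34 = 2 × 17; 35 = 5 × 7; 36 = 2 × 18 — all composite.
Thus m = 32 disproves the claim, and no smaller m works.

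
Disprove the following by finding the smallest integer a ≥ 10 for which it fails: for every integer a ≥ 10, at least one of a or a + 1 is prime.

We need the least integer a ≥ 10 for which a, a + 1 are both composite.
For a = 10, 11, 12, 13 the conclusion holds.
a = 14: 14 = 2 × 7; 15 = 3 × 5 — both composite.

a = 14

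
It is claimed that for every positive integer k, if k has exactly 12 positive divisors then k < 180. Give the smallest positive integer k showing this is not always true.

k = 198

A counterexample is any positive integer k such that k has exactly 12 positive divisors but the claim fails; we check each in order.
The first 12 eligible values, up to k = 160, all satisfy the conclusion.
k = 198: τ(198) = 12; 198 ≥ 180.
So k = 198 is the smallest counterexample.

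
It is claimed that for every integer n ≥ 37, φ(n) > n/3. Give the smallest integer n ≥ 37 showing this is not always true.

n = 42

We need the least integer n ≥ 37 for which the claim fails.
n = 37: φ(37) = 36 and 37/3 = 37/3, so φ(37) > 37/3.
n = 38: φ(38) = 18 and 38/3 = 38/3, so φ(38) > 38/3.
n = 39: φ(39) = 24 and 39/3 = 13, so φ(39) > 39/3.
n = 40: φ(40) = 16 and 40/3 = 40/3, so φ(40) > 40/3.
n = 41: φ(41) = 40 and 41/3 = 41/3, so φ(41) > 41/3.
n = 42: φ(42) = 12 and 42/3 = 14, so φ(42) ≤ 42/3.
Thus n = 42 disproves the claim, and no smaller n works.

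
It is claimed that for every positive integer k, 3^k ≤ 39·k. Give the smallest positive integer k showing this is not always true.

k = 5

k = 1: 3^k = 3 and 39·k = 39, so 3 ≤ 39.
k = 2: 3^k = 9 and 39·k = 78, so 9 ≤ 78.
k = 3: 3^k = 27 and 39·k = 117, so 27 ≤ 117.
k = 4: 3^k = 81 and 39·k = 156, so 81 ≤ 156.
k = 5: 3^k = 243 and 39·k = 195, so 243 > 195.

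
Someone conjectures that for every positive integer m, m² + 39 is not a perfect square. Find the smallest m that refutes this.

m = 5

A counterexample is any positive integer m such that m² + 39 is a perfect square; we check each in order.
For m = 1, 2, 3, 4 the conclusion holds.
m = 5: 5² + 39 = 64 = 8², a perfect square.
Hence m = 5 is a counterexample.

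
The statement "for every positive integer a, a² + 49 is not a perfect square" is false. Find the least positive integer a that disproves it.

a = 24

The first 23 eligible values, up to a = 23, all satisfy the conclusion.
a = 24: 24² + 49 = 625 = 25², a perfect square.
Hence a = 24 is a counterexample.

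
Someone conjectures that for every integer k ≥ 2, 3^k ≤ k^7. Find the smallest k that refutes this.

k = 19

We need the least integer k ≥ 2 for which 3^k > k^7.
For k = 2, 3, 4, 5, …, 16, 17, 18 the conclusion holds.
k = 19: 3^k = 1162261467 and k^7 = 893871739, so 1162261467 > 893871739.
Thus k = 19 disproves the claim, and no smaller k works.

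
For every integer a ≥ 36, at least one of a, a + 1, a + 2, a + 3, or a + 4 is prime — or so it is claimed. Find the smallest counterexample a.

a = 48

Check each integer a ≥ 36 in order until a, a + 1, a + 2, a + 3, a + 4 are all composite.
The first 12 eligible values, up to a = 47, all satisfy the conclusion.
a = 48: 48 = 2 × 24; 49 = 7 × 7; 50 = 2 × 25; 51 = 3 × 17; 52 = 2 × 26 — all composite.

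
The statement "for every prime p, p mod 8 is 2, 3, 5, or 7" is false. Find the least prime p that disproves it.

p = 2: 2 mod 8 = 2.
p = 3: 3 mod 8 = 3.
p = 5: 5 mod 8 = 5.
p = 7: 7 mod 8 = 7.
p = 11: 11 mod 8 = 3.
p = 13: 13 mod 8 = 5.
p = 17: 17 mod 8 = 1 — not in {2, 3, 5, 7}.

p = 17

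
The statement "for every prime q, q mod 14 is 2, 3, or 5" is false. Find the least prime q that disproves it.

We need the least prime q for which the claim fails.
q = 2: 2 mod 14 = 2.
q = 3: 3 mod 14 = 3.
q = 5: 5 mod 14 = 5.
q = 7: 7 mod 14 = 7 — not in {2, 3, 5}.

q = 7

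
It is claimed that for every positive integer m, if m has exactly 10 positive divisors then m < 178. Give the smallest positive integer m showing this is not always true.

m = 208

A counterexample is any positive integer m such that m has exactly 10 positive divisors but the claim fails; we check each in order.
m = 48: τ(48) = 10; 48 < 178.
m = 80: τ(80) = 10; 80 < 178.
m = 112: τ(112) = 10; 112 < 178.
m = 162: τ(162) = 10; 162 < 178.
m = 176: τ(176) = 10; 176 < 178.
m = 208: τ(208) = 10; 208 ≥ 178.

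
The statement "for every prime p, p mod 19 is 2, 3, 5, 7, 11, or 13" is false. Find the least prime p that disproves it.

p = 2: 2 mod 19 = 2.
p = 3: 3 mod 19 = 3.
p = 5: 5 mod 19 = 5.
p = 7: 7 mod 19 = 7.
p = 11: 11 mod 19 = 11.
p = 13: 13 mod 19 = 13.
p = 17: 17 mod 19 = 17 — not in {2, 3, 5, 7, 11, 13}.
Thus p = 17 disproves the claim, and no smaller p works.

p = 17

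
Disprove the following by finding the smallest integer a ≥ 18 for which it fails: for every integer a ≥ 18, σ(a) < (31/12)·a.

The first 30 eligible values, up to a = 47, all satisfy the conclusion.
a = 48: σ(48) = 124; 124 ≥ 124.
Thus a = 48 disproves the claim, and no smaller a works.

a = 48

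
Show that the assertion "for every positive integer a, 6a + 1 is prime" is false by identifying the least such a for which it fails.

a = 4

a = 1: 6a + 1 = 7, prime.
a = 2: 6a + 1 = 13, prime.
a = 3: 6a + 1 = 19, prime.
a = 4: 6a + 1 = 25 = 5 × 5, composite.
So a = 4 is the smallest counterexample.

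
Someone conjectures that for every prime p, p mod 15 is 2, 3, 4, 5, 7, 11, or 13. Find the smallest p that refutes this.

For p = 2, 3, 5, 7, 11, 13, 17, 19 the conclusion holds.
p = 23: 23 mod 15 = 8 — not in {2, 3, 4, 5, 7, 11, 13}.
So p = 23 is the smallest counterexample.

p = 23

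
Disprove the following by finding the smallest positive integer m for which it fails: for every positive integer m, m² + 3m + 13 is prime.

m = 9

A counterexample is any positive integer m such that m² + 3m + 13 is not prime; we check each in order.
The first 8 eligible values, up to m = 8, all satisfy the conclusion.
m = 9: m² + 3m + 13 = 121 = 11 × 11, composite.
Hence m = 9 is a counterexample.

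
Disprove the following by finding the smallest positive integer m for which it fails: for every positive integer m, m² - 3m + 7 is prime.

m = 1: m² - 3m + 7 = 5, prime.
m = 2: m² - 3m + 7 = 5, prime.
m = 3: m² - 3m + 7 = 7, prime.
m = 4: m² - 3m + 7 = 11, prime.
m = 5: m² - 3m + 7 = 17, prime.
m = 6: m² - 3m + 7 = 25 = 5 × 5, composite.
Hence m = 6 is a counterexample.

m = 6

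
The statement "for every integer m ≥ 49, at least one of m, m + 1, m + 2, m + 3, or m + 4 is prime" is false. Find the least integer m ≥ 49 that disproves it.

A counterexample is any integer m ≥ 49 such that m, m + 1, m + 2, m + 3, m + 4 are all composite; we check each in order.
m = 49: 53 is prime.
m = 50: 53 is prime.
m = 51: 53 is prime.
m = 52: 53 is prime.
m = 53: 53 is prime.
m = 54: 54 = 2 × 27; 55 = 5 × 11; 56 = 2 × 28; 57 = 3 × 19; 58 = 2 × 29 — all composite.
Thus m = 54 disproves the claim, and no smaller m works.

m = 54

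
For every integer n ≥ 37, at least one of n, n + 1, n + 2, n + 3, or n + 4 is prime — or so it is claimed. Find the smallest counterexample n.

Check each integer n ≥ 37 in order until n, n + 1, n + 2, n + 3, n + 4 are all composite.
For n = 37, 38, 39, 40, …, 45, 46, 47 the conclusion holds.
n = 48: 48 = 2 × 24; 49 = 7 × 7; 50 = 2 × 25; 51 = 3 × 17; 52 = 2 × 26 — all composite.

n = 48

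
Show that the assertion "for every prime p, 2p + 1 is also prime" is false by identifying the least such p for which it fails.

A counterexample is any prime p such that 2p + 1 is not prime; we check each in order.
p = 2: 2p + 1 = 5, prime.
p = 3: 2p + 1 = 7, prime.
p = 5: 2p + 1 = 11, prime.
p = 7: 2p + 1 = 15 = 3 × 5, not prime.
Thus p = 7 disproves the claim, and no smaller p works.

p = 7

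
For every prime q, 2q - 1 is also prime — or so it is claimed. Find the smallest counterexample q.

We need the least prime q for which 2q - 1 is not prime.
q = 2: 2q - 1 = 3, prime.
q = 3: 2q - 1 = 5, prime.
q = 5: 2q - 1 = 9 = 3 × 3, not prime.
Hence q = 5 is a counterexample.

q = 5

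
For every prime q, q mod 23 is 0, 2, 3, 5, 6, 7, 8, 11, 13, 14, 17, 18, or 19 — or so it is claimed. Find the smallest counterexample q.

q = 43

Check each prime q in order until the claim fails.
For q = 2, 3, 5, 7, …, 31, 37, 41 the conclusion holds.
q = 43: 43 mod 23 = 20 — not in {0, 2, 3, 5, 6, 7, 8, 11, 13, 14, 17, 18, 19}.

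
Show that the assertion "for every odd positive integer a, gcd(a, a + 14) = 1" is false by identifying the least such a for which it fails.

A counterexample is any odd positive integer a such that gcd(a, a + 14) > 1; we check each in order.
a = 1: gcd(1, 15) = 1.
a = 3: gcd(3, 17) = 1.
a = 5: gcd(5, 19) = 1.
a = 7: gcd(7, 21) = 7.

a = 7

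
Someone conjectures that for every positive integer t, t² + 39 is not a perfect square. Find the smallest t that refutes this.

Check each positive integer t in order until t² + 39 is a perfect square.
The first 4 eligible values, up to t = 4, all satisfy the conclusion.
t = 5: 5² + 39 = 64 = 8², a perfect square.

t = 5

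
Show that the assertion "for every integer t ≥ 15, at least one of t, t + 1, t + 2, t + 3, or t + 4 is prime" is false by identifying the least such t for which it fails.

Check each integer t ≥ 15 in order until t, t + 1, t + 2, t + 3, t + 4 are all composite.
For t = 15, 16, 17, 18, 19, 20, 21, 22, 23 the conclusion holds.
t = 24: 24 = 2 × 12; 25 = 5 × 5; 26 = 2 × 13; 27 = 3 × 9; 28 = 2 × 14 — all composite.
Hence t = 24 is a counterexample.

t = 24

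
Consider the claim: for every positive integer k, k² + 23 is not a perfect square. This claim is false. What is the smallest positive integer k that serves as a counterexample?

k = 11

We need the least positive integer k for which k² + 23 is a perfect square.
For k = 1, 2, 3, 4, 5, 6, 7, 8, 9, 10 the conclusion holds.
k = 11: 11² + 23 = 144 = 12², a perfect square.
Thus k = 11 disproves the claim, and no smaller k works.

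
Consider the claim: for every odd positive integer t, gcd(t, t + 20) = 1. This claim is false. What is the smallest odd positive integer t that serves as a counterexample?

For t = 1, 3 the conclusion holds.
t = 5: gcd(5, 25) = 5.
Hence t = 5 is a counterexample.

t = 5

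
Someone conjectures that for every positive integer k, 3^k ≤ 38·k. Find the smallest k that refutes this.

k = 5

Check each positive integer k in order until 3^k > 38·k.
For k = 1, 2, 3, 4 the conclusion holds.
k = 5: 3^k = 243 and 38·k = 190, so 243 > 190.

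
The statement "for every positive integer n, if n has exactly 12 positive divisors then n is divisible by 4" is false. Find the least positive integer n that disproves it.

n = 90

For n = 60, 72, 84 the conclusion holds.
n = 90: τ(90) = 12; 90 mod 4 = 2.
Hence n = 90 is a counterexample.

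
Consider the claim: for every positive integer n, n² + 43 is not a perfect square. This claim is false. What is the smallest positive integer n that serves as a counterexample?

n = 21

We need the least positive integer n for which n² + 43 is a perfect square.
For n = 1, 2, 3, 4, …, 18, 19, 20 the conclusion holds.
n = 21: 21² + 43 = 484 = 22², a perfect square.
So n = 21 is the smallest counterexample.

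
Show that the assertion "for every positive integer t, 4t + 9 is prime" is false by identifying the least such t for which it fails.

t = 3

Check each positive integer t in order until 4t + 9 is not prime.
t = 1: 4t + 9 = 13, prime.
t = 2: 4t + 9 = 17, prime.
t = 3: 4t + 9 = 21 = 3 × 7, composite.
Thus t = 3 disproves the claim, and no smaller t works.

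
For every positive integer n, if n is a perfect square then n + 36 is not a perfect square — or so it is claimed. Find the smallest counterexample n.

n = 1: 1 + 36 = 37, not a perfect square.
n = 4: 4 + 36 = 40, not a perfect square.
n = 9: 9 + 36 = 45, not a perfect square.
n = 16: 16 + 36 = 52, not a perfect square.
n = 25: 25 + 36 = 61, not a perfect square.
n = 36: 36 + 36 = 72, not a perfect square.
n = 49: 49 + 36 = 85, not a perfect square.
n = 64: 64 = 8² and 64 + 36 = 100 = 10².
Hence n = 64 is a counterexample.

n = 64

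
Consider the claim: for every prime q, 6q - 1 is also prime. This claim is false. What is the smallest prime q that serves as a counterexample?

A counterexample is any prime q such that 6q - 1 is not prime; we check each in order.
The first 4 eligible values, up to q = 7, all satisfy the conclusion.
q = 11: 6q - 1 = 65 = 5 × 13, not prime.

q = 11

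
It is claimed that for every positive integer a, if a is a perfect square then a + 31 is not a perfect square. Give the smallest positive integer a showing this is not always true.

For a = 1, 4, 9, 16, …, 144, 169, 196 the conclusion holds.
a = 225: 225 = 15² and 225 + 31 = 256 = 16².

a = 225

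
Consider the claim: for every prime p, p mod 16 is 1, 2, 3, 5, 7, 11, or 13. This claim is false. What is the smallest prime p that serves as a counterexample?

p = 31

Check each prime p in order until the claim fails.
For p = 2, 3, 5, 7, 11, 13, 17, 19, 23, 29 the conclusion holds.
p = 31: 31 mod 16 = 15 — not in {1, 2, 3, 5, 7, 11, 13}.
Hence p = 31 is a counterexample.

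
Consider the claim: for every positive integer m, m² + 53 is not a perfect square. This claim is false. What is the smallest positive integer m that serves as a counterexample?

The first 25 eligible values, up to m = 25, all satisfy the conclusion.
m = 26: 26² + 53 = 729 = 27², a perfect square.

m = 26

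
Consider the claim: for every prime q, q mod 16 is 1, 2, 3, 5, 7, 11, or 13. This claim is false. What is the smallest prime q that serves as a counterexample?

q = 31

A counterexample is any prime q such that the claim fails; we check each in order.
For q = 2, 3, 5, 7, 11, 13, 17, 19, 23, 29 the conclusion holds.
q = 31: 31 mod 16 = 15 — not in {1, 2, 3, 5, 7, 11, 13}.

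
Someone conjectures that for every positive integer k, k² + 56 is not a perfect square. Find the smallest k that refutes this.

A counterexample is any positive integer k such that k² + 56 is a perfect square; we check each in order.
k = 1: 1² + 56 = 57, not a perfect square.
k = 2: 2² + 56 = 60, not a perfect square.
k = 3: 3² + 56 = 65, not a perfect square.
k = 4: 4² + 56 = 72, not a perfect square.
k = 5: 5² + 56 = 81 = 9², a perfect square.

k = 5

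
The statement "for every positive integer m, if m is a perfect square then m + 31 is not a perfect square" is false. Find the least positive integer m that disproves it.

We need the least positive integer m for which m is a perfect square but m + 31 is a perfect square.
The first 14 eligible values, up to m = 196, all satisfy the conclusion.
m = 225: 225 = 15² and 225 + 31 = 256 = 16².

m = 225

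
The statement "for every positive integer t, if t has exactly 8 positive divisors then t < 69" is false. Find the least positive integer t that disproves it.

t = 24: τ(24) = 8; 24 < 69.
t = 30: τ(30) = 8; 30 < 69.
t = 40: τ(40) = 8; 40 < 69.
t = 42: τ(42) = 8; 42 < 69.
t = 54: τ(54) = 8; 54 < 69.
t = 56: τ(56) = 8; 56 < 69.
t = 66: τ(66) = 8; 66 < 69.
t = 70: τ(70) = 8; 70 ≥ 69.
Hence t = 70 is a counterexample.

t = 70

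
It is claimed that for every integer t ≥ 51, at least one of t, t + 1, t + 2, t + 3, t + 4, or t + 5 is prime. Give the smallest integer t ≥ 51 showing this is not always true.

The first 39 eligible values, up to t = 89, all satisfy the conclusion.
t = 90: 90 = 2 × 45; 91 = 7 × 13; 92 = 2 × 46; 93 = 3 × 31; 94 = 2 × 47; 95 = 5 × 19 — all composite.

t = 90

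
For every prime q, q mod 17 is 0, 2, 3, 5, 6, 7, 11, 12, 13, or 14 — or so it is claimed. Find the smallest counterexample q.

For q = 2, 3, 5, 7, …, 31, 37, 41 the conclusion holds.
q = 43: 43 mod 17 = 9 — not in {0, 2, 3, 5, 6, 7, 11, 12, 13, 14}.
So q = 43 is the smallest counterexample.

q = 43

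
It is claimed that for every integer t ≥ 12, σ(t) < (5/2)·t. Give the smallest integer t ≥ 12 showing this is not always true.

t = 24

A counterexample is any integer t ≥ 12 such that the claim fails; we check each in order.
For t = 12, 13, 14, 15, …, 21, 22, 23 the conclusion holds.
t = 24: σ(24) = 60; 60 ≥ 60.
Hence t = 24 is a counterexample.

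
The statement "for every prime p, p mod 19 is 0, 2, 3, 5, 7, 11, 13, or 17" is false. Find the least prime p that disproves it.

A counterexample is any prime p such that the claim fails; we check each in order.
For p = 2, 3, 5, 7, 11, 13, 17, 19 the conclusion holds.
p = 23: 23 mod 19 = 4 — not in {0, 2, 3, 5, 7, 11, 13, 17}.
Thus p = 23 disproves the claim, and no smaller p works.

p = 23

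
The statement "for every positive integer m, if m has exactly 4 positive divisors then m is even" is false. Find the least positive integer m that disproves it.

m = 15

A counterexample is any positive integer m such that m has exactly 4 positive divisors but m is odd; we check each in order.
The first 4 eligible values, up to m = 14, all satisfy the conclusion.
m = 15: divisors of 15: 1, 3, 5, 15; 15 is odd.
Thus m = 15 disproves the claim, and no smaller m works.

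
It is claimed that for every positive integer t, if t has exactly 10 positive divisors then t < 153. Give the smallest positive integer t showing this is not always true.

t = 162

t = 48: τ(48) = 10; 48 < 153.
t = 80: τ(80) = 10; 80 < 153.
t = 112: τ(112) = 10; 112 < 153.
t = 162: τ(162) = 10; 162 ≥ 153.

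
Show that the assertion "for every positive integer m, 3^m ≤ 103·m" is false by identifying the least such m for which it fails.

m = 1: 3^m = 3 and 103·m = 103, so 3 ≤ 103.
m = 2: 3^m = 9 and 103·m = 206, so 9 ≤ 206.
m = 3: 3^m = 27 and 103·m = 309, so 27 ≤ 309.
m = 4: 3^m = 81 and 103·m = 412, so 81 ≤ 412.
m = 5: 3^m = 243 and 103·m = 515, so 243 ≤ 515.
m = 6: 3^m = 729 and 103·m = 618, so 729 > 618.
Thus m = 6 disproves the claim, and no smaller m works.

m = 6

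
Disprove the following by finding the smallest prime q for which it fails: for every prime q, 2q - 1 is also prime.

q = 5

q = 2: 2q - 1 = 3, prime.
q = 3: 2q - 1 = 5, prime.
q = 5: 2q - 1 = 9 = 3 × 3, not prime.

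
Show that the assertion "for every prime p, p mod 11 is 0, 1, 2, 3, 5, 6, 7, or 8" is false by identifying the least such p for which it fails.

p = 31

The first 10 eligible values, up to p = 29, all satisfy the conclusion.
p = 31: 31 mod 11 = 9 — not in {0, 1, 2, 3, 5, 6, 7, 8}.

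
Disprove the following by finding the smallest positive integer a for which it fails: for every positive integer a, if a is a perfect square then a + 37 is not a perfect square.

a = 324

For a = 1, 4, 9, 16, …, 225, 256, 289 the conclusion holds.
a = 324: 324 = 18² and 324 + 37 = 361 = 19².
Hence a = 324 is a counterexample.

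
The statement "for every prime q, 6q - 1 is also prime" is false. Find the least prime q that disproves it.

q = 11

A counterexample is any prime q such that 6q - 1 is not prime; we check each in order.
For q = 2, 3, 5, 7 the conclusion holds.
q = 11: 6q - 1 = 65 = 5 × 13, not prime.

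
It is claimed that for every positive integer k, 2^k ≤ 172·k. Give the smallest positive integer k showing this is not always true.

k = 11

Check each positive integer k in order until 2^k > 172·k.
The first 10 eligible values, up to k = 10, all satisfy the conclusion.
k = 11: 2^k = 2048 and 172·k = 1892, so 2048 > 1892.
Hence k = 11 is a counterexample.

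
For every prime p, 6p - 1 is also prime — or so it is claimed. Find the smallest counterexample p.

Check each prime p in order until 6p - 1 is not prime.
p = 2: 6p - 1 = 11, prime.
p = 3: 6p - 1 = 17, prime.
p = 5: 6p - 1 = 29, prime.
p = 7: 6p - 1 = 41, prime.
p = 11: 6p - 1 = 65 = 5 × 13, not prime.
Hence p = 11 is a counterexample.

p = 11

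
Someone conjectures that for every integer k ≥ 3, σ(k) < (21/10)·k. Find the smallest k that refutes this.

We need the least integer k ≥ 3 for which the claim fails.
The first 9 eligible values, up to k = 11, all satisfy the conclusion.
k = 12: σ(12) = 28; 28 ≥ 126/5.
Thus k = 12 disproves the claim, and no smaller k works.

k = 12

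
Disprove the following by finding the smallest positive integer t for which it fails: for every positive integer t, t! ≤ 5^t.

t = 12

The first 11 eligible values, up to t = 11, all satisfy the conclusion.
t = 12: t! = 479001600 and 5^t = 244140625, so 479001600 > 244140625.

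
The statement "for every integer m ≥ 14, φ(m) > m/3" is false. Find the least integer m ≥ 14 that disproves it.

m = 18

A counterexample is any integer m ≥ 14 such that the claim fails; we check each in order.
m = 14: φ(14) = 6 and 14/3 = 14/3, so φ(14) > 14/3.
m = 15: φ(15) = 8 and 15/3 = 5, so φ(15) > 15/3.
m = 16: φ(16) = 8 and 16/3 = 16/3, so φ(16) > 16/3.
m = 17: φ(17) = 16 and 17/3 = 17/3, so φ(17) > 17/3.
m = 18: φ(18) = 6 and 18/3 = 6, so φ(18) ≤ 18/3.
So m = 18 is the smallest counterexample.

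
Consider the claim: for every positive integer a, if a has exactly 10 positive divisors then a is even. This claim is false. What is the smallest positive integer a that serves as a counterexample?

a = 405

We need the least positive integer a for which a has exactly 10 positive divisors but a is odd.
The first 9 eligible values, up to a = 368, all satisfy the conclusion.
a = 405: divisors of 405: 10 divisors; 405 is odd.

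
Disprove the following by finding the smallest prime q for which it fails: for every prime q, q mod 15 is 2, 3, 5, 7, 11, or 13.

q = 19

Check each prime q in order until the claim fails.
The first 7 eligible values, up to q = 17, all satisfy the conclusion.
q = 19: 19 mod 15 = 4 — not in {2, 3, 5, 7, 11, 13}.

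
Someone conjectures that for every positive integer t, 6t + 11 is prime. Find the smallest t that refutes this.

t = 4

For t = 1, 2, 3 the conclusion holds.
t = 4: 6t + 11 = 35 = 5 × 7, composite.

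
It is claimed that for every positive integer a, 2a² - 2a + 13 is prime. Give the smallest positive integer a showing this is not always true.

a = 3

For a = 1, 2 the conclusion holds.
a = 3: 2a² - 2a + 13 = 25 = 5 × 5, composite.
So a = 3 is the smallest counterexample.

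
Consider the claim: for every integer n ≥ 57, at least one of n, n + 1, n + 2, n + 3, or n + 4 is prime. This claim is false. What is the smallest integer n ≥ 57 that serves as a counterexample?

We need the least integer n ≥ 57 for which n, n + 1, n + 2, n + 3, n + 4 are all composite.
n = 57: 59 is prime.
n = 58: 59 is prime.
n = 59: 59 is prime.
n = 60: 61 is prime.
n = 61: 61 is prime.
n = 62: 62 = 2 × 31; 63 = 3 × 21; 64 = 2 × 32; 65 = 5 × 13; 66 = 2 × 33 — all composite.

n = 62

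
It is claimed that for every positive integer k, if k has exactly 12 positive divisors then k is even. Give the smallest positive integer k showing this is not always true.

k = 315

Check each positive integer k in order until k has exactly 12 positive divisors but k is odd.
The first 24 eligible values, up to k = 308, all satisfy the conclusion.
k = 315: divisors of 315: 12 divisors; 315 is odd.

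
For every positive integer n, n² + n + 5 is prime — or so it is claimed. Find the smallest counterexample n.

n = 4

For n = 1, 2, 3 the conclusion holds.
n = 4: n² + n + 5 = 25 = 5 × 5, composite.
So n = 4 is the smallest counterexample.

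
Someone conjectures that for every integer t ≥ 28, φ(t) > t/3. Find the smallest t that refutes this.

We need the least integer t ≥ 28 for which the claim fails.
For t = 28, 29 the conclusion holds.
t = 30: φ(30) = 8 and 30/3 = 10, so φ(30) ≤ 30/3.
Hence t = 30 is a counterexample.

t = 30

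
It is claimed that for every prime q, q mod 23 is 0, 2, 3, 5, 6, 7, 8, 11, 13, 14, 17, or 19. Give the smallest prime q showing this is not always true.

q = 41

Check each prime q in order until the claim fails.
For q = 2, 3, 5, 7, …, 29, 31, 37 the conclusion holds.
q = 41: 41 mod 23 = 18 — not in {0, 2, 3, 5, 6, 7, 8, 11, 13, 14, 17, 19}.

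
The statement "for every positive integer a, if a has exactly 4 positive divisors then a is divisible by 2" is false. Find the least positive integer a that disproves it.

a = 15

We need the least positive integer a for which a has exactly 4 positive divisors but a is not divisible by 2.
For a = 6, 8, 10, 14 the conclusion holds.
a = 15: τ(15) = 4; 15 mod 2 = 1.
Thus a = 15 disproves the claim, and no smaller a works.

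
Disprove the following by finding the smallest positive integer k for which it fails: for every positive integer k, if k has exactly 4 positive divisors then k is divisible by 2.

k = 15

We need the least positive integer k for which k has exactly 4 positive divisors but k is not divisible by 2.
The first 4 eligible values, up to k = 14, all satisfy the conclusion.
k = 15: τ(15) = 4; 15 mod 2 = 1.
Thus k = 15 disproves the claim, and no smaller k works.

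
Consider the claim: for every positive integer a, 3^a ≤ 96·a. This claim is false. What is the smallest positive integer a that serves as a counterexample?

a = 6

We need the least positive integer a for which 3^a > 96·a.
For a = 1, 2, 3, 4, 5 the conclusion holds.
a = 6: 3^a = 729 and 96·a = 576, so 729 > 576.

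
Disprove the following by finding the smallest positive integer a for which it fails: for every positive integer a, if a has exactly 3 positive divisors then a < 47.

a = 49

We need the least positive integer a for which a has exactly 3 positive divisors but the claim fails.
For a = 4, 9, 25 the conclusion holds.
a = 49: τ(49) = 3; 49 ≥ 47.
Hence a = 49 is a counterexample.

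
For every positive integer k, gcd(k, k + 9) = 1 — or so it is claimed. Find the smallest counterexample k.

We need the least positive integer k for which gcd(k, k + 9) > 1.
For k = 1, 2 the conclusion holds.
k = 3: gcd(3, 12) = 3.

k = 3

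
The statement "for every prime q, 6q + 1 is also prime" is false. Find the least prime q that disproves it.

q = 19

A counterexample is any prime q such that 6q + 1 is not prime; we check each in order.
q = 2: 6q + 1 = 13, prime.
q = 3: 6q + 1 = 19, prime.
q = 5: 6q + 1 = 31, prime.
q = 7: 6q + 1 = 43, prime.
q = 11: 6q + 1 = 67, prime.
q = 13: 6q + 1 = 79, prime.
q = 17: 6q + 1 = 103, prime.
q = 19: 6q + 1 = 115 = 5 × 23, not prime.
So q = 19 is the smallest counterexample.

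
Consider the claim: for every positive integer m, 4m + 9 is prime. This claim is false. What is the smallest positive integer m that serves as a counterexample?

m = 3

m = 1: 4m + 9 = 13, prime.
m = 2: 4m + 9 = 17, prime.
m = 3: 4m + 9 = 21 = 3 × 7, composite.
Thus m = 3 disproves the claim, and no smaller m works.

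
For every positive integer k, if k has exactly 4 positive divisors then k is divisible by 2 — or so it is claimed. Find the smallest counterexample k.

k = 15

For k = 6, 8, 10, 14 the conclusion holds.
k = 15: τ(15) = 4; 15 mod 2 = 1.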